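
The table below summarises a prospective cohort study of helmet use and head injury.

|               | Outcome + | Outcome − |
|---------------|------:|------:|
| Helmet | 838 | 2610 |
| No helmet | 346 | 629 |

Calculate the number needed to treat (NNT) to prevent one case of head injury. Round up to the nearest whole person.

Risk in treated group = 838/3448 = 0.24304; risk in control = 346/975 = 0.35487.
Absolute risk reduction = 0.35487 − 0.24304 = 0.11183
NNT = 1 / ARR = 1 / 0.11183 = 8.942 → round up → 9

9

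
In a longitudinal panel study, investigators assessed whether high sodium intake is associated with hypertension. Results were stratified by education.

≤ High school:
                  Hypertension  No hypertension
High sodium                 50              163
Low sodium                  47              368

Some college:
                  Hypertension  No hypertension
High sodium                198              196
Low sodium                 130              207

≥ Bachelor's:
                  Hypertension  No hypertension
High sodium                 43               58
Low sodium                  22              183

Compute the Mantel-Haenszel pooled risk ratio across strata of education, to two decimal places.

RR_MH = Σ(aᵢ·n₀ᵢ/nᵢ) / Σ(cᵢ·n₁ᵢ/nᵢ), with n₁ᵢ = aᵢ+bᵢ (exposed), n₀ᵢ = cᵢ+dᵢ (unexposed), nᵢ = n₁ᵢ+n₀ᵢ.
Stratum 1 (≤ High school): n₁ = 213, n₀ = 415, n = 628; a·n₀/n = 50·415/628 = 33.0414; c·n₁/n = 47·213/628 = 15.9411
Stratum 2 (Some college): n₁ = 394, n₀ = 337, n = 731; a·n₀/n = 198·337/731 = 91.2804; c·n₁/n = 130·394/731 = 70.0684
Stratum 3 (≥ Bachelor's): n₁ = 101, n₀ = 205, n = 306; a·n₀/n = 43·205/306 = 28.8072; c·n₁/n = 22·101/306 = 7.2614
RR_MH = (33.0414 + 91.2804 + 28.8072) / (15.9411 + 70.0684 + 7.2614) = 153.1290 / 93.2709 = 1.64177

1.64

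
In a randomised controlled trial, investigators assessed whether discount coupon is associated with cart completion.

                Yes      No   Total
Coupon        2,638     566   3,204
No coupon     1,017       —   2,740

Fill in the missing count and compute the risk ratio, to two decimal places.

The missing cell is in the unexposed row: 2740 − 1017 = 1723.
So a = 2638, b = 566, c = 1017, d = 1723.
RR = [a/(a+b)] / [c/(c+d)] = (2638/3204) / (1017/2740) = 0.82335/0.37117 = 2.21826

2.22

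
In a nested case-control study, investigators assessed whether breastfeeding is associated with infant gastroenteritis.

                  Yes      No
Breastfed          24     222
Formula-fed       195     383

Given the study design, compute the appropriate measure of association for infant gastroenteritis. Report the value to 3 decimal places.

Cells: a = 24, b = 222, c = 195, d = 383.
This is a nested case-control study: participants were sampled on outcome status, so risks in the source population cannot be estimated directly — relative risk is not valid here. The odds ratio is the appropriate measure.
OR = (a·d)/(b·c) = (24 × 383) / (222 × 195) = 9192 / 43290 = 0.21234

0.212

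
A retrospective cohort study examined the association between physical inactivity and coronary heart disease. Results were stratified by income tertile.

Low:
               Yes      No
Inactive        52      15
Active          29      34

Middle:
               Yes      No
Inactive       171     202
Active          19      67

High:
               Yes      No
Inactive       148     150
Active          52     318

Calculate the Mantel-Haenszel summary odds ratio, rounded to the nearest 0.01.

4.66

OR_MH = Σ(aᵢdᵢ/nᵢ) / Σ(bᵢcᵢ/nᵢ), where nᵢ is the stratum total.
Stratum 1 (Low): n = 130; a·d/n = 52·34/130 = 13.6000; b·c/n = 15·29/130 = 3.3462
Stratum 2 (Middle): n = 459; a·d/n = 171·67/459 = 24.9608; b·c/n = 202·19/459 = 8.3617
Stratum 3 (High): n = 668; a·d/n = 148·318/668 = 70.4551; b·c/n = 150·52/668 = 11.6766
OR_MH = (13.6000 + 24.9608 + 70.4551) / (3.3462 + 8.3617 + 11.6766) = 109.0159 / 23.3845 = 4.66189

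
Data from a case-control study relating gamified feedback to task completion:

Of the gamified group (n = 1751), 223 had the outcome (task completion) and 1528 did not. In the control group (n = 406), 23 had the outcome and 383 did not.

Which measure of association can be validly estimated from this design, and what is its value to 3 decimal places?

From the description: a = 223, b = 1528, c = 23, d = 383.
This is a case-control study: participants were sampled on outcome status, so risks in the source population cannot be estimated directly — relative risk is not valid here. The odds ratio is the appropriate measure.
OR = (a·d)/(b·c) = (223 × 383) / (1528 × 23) = 85409 / 35144 = 2.43026

2.430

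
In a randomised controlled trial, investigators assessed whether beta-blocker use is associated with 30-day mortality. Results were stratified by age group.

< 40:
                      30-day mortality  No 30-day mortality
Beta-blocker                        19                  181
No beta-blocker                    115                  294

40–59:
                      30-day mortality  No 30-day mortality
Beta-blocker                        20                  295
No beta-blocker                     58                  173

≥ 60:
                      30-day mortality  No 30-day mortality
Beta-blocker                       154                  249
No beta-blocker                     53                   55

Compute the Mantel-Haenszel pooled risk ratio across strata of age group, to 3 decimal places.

0.476

RR_MH = Σ(aᵢ·n₀ᵢ/nᵢ) / Σ(cᵢ·n₁ᵢ/nᵢ), with n₁ᵢ = aᵢ+bᵢ (exposed), n₀ᵢ = cᵢ+dᵢ (unexposed), nᵢ = n₁ᵢ+n₀ᵢ.
Stratum 1 (< 40): n₁ = 200, n₀ = 409, n = 609; a·n₀/n = 19·409/609 = 12.7603; c·n₁/n = 115·200/609 = 37.7668
Stratum 2 (40–59): n₁ = 315, n₀ = 231, n = 546; a·n₀/n = 20·231/546 = 8.4615; c·n₁/n = 58·315/546 = 33.4615
Stratum 3 (≥ 60): n₁ = 403, n₀ = 108, n = 511; a·n₀/n = 154·108/511 = 32.5479; c·n₁/n = 53·403/511 = 41.7984
RR_MH = (12.7603 + 8.4615 + 32.5479) / (37.7668 + 33.4615 + 41.7984) = 53.7697 / 113.0268 = 0.47573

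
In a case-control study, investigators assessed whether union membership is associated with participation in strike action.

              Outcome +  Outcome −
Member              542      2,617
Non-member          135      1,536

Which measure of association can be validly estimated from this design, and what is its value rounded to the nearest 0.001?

Cells: a = 542, b = 2617, c = 135, d = 1536.
This is a case-control study: participants were sampled on outcome status, so risks in the source population cannot be estimated directly — relative risk is not valid here. The odds ratio is the appropriate measure.
OR = (a·d)/(b·c) = (542 × 1536) / (2617 × 135) = 832512 / 353295 = 2.35642

2.356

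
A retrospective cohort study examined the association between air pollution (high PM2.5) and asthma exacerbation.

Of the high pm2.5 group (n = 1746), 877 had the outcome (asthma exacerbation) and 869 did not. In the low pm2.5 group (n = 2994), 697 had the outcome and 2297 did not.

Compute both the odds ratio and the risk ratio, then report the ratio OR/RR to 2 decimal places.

From the description: a = 877, b = 869, c = 697, d = 2297.
OR = (877·2297)/(869·697) = 2014469/605693 = 3.32589
Risk in exposed = 877/1746 = 0.50229; risk in unexposed = 697/2994 = 0.23280; RR = 2.15762
OR/RR = 3.32589 / 2.15762 = 1.54146
The outcome is not rare, so the OR lies further from 1 than the RR.

1.54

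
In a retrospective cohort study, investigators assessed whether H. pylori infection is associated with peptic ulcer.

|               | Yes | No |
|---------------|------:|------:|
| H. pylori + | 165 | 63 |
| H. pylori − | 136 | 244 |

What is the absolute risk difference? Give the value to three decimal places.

Cells: a = 165, b = 63, c = 136, d = 244.
Risk in exposed = 165/228 = 0.723684; risk in unexposed = 136/380 = 0.357895.
Risk difference = 0.723684 − 0.357895 = 0.365789

0.366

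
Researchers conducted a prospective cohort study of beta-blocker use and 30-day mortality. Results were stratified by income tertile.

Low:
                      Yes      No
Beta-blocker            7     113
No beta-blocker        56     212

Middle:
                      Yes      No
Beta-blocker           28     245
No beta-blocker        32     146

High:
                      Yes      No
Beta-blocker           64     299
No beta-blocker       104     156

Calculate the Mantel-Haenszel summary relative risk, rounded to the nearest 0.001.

RR_MH = Σ(aᵢ·n₀ᵢ/nᵢ) / Σ(cᵢ·n₁ᵢ/nᵢ), with n₁ᵢ = aᵢ+bᵢ (exposed), n₀ᵢ = cᵢ+dᵢ (unexposed), nᵢ = n₁ᵢ+n₀ᵢ.
Stratum 1 (Low): n₁ = 120, n₀ = 268, n = 388; a·n₀/n = 7·268/388 = 4.8351; c·n₁/n = 56·120/388 = 17.3196
Stratum 2 (Middle): n₁ = 273, n₀ = 178, n = 451; a·n₀/n = 28·178/451 = 11.0510; c·n₁/n = 32·273/451 = 19.3703
Stratum 3 (High): n₁ = 363, n₀ = 260, n = 623; a·n₀/n = 64·260/623 = 26.7095; c·n₁/n = 104·363/623 = 60.5971
RR_MH = (4.8351 + 11.0510 + 26.7095) / (17.3196 + 19.3703 + 60.5971) = 42.5955 / 97.2870 = 0.43783

0.438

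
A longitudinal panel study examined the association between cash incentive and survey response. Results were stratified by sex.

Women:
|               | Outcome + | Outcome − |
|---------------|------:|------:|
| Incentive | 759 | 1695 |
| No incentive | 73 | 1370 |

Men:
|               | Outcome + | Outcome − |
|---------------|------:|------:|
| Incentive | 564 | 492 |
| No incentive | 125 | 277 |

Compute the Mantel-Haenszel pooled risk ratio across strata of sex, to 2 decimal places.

3.20

RR_MH = Σ(aᵢ·n₀ᵢ/nᵢ) / Σ(cᵢ·n₁ᵢ/nᵢ), with n₁ᵢ = aᵢ+bᵢ (exposed), n₀ᵢ = cᵢ+dᵢ (unexposed), nᵢ = n₁ᵢ+n₀ᵢ.
Stratum 1 (Women): n₁ = 2454, n₀ = 1443, n = 3897; a·n₀/n = 759·1443/3897 = 281.0462; c·n₁/n = 73·2454/3897 = 45.9692
Stratum 2 (Men): n₁ = 1056, n₀ = 402, n = 1458; a·n₀/n = 564·402/1458 = 155.5062; c·n₁/n = 125·1056/1458 = 90.5350
RR_MH = (281.0462 + 155.5062) / (45.9692 + 90.5350) = 436.5524 / 136.5042 = 3.19809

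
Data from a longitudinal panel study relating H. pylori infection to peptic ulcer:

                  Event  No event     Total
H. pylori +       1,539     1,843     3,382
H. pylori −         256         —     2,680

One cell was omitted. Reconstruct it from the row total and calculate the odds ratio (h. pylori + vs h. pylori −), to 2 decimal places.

7.91

The missing cell is in the unexposed row: 2680 − 256 = 2424.
So a = 1539, b = 1843, c = 256, d = 2424.
OR = (a·d)/(b·c) = (1539 × 2424) / (1843 × 256) = 3730536 / 471808 = 7.90689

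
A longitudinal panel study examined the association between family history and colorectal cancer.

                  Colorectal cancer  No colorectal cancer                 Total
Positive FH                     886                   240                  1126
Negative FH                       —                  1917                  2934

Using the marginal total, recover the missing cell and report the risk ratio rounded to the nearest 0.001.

2.270

The missing cell is in the unexposed row: 2934 − 1917 = 1017.
So a = 886, b = 240, c = 1017, d = 1917.
RR = [a/(a+b)] / [c/(c+d)] = (886/1126) / (1017/2934) = 0.78686/0.34663 = 2.27005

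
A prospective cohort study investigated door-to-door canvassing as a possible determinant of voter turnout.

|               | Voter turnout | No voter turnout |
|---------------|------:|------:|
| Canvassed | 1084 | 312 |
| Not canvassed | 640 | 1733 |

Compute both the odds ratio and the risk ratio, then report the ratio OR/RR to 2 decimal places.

3.27

Cells: a = 1084, b = 312, c = 640, d = 1733.
OR = (1084·1733)/(312·640) = 1878572/199680 = 9.40791
Risk in exposed = 1084/1396 = 0.77650; risk in unexposed = 640/2373 = 0.26970; RR = 2.87913
OR/RR = 9.40791 / 2.87913 = 3.26762
The outcome is not rare, so the OR lies further from 1 than the RR.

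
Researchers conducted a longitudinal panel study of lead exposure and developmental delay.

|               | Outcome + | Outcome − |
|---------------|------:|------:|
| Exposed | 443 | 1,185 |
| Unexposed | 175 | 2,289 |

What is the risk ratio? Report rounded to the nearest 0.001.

3.831

Cells: a = 443, b = 1185, c = 175, d = 2289.
Risk in exposed = 443/1628 = 0.27211; risk in unexposed = 175/2464 = 0.07102.
RR = 0.27211 / 0.07102 = 3.83135
The risk among the exposed is 3.83 times that among the unexposed.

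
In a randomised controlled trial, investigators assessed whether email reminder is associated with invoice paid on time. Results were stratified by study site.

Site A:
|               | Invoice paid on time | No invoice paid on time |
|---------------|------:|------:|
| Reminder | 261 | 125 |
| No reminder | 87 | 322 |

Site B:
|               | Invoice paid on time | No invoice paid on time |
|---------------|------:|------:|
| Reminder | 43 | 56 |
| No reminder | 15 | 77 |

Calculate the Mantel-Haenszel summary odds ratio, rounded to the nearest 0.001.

OR_MH = Σ(aᵢdᵢ/nᵢ) / Σ(bᵢcᵢ/nᵢ), where nᵢ is the stratum total.
Stratum 1 (Site A): n = 795; a·d/n = 261·322/795 = 105.7132; b·c/n = 125·87/795 = 13.6792
Stratum 2 (Site B): n = 191; a·d/n = 43·77/191 = 17.3351; b·c/n = 56·15/191 = 4.3979
OR_MH = (105.7132 + 17.3351) / (13.6792 + 4.3979) = 123.0483 / 18.0772 = 6.80684

6.807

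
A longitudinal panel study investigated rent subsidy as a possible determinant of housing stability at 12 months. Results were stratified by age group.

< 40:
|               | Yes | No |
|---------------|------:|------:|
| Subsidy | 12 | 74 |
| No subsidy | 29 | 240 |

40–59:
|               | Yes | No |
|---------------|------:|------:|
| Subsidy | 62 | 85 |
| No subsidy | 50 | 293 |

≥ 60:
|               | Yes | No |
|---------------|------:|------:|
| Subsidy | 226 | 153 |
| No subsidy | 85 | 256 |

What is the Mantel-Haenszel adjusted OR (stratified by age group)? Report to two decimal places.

3.83

OR_MH = Σ(aᵢdᵢ/nᵢ) / Σ(bᵢcᵢ/nᵢ), where nᵢ is the stratum total.
Stratum 1 (< 40): n = 355; a·d/n = 12·240/355 = 8.1127; b·c/n = 74·29/355 = 6.0451
Stratum 2 (40–59): n = 490; a·d/n = 62·293/490 = 37.0735; b·c/n = 85·50/490 = 8.6735
Stratum 3 (≥ 60): n = 720; a·d/n = 226·256/720 = 80.3556; b·c/n = 153·85/720 = 18.0625
OR_MH = (8.1127 + 37.0735 + 80.3556) / (6.0451 + 8.6735 + 18.0625) = 125.5417 / 32.7810 = 3.82970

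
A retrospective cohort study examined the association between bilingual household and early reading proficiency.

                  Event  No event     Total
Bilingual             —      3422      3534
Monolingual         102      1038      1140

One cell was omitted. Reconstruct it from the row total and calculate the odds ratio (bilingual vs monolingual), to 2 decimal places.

The missing cell is in the exposed row: 3534 − 3422 = 112.
So a = 112, b = 3422, c = 102, d = 1038.
OR = (a·d)/(b·c) = (112 × 1038) / (3422 × 102) = 116256 / 349044 = 0.33307

0.33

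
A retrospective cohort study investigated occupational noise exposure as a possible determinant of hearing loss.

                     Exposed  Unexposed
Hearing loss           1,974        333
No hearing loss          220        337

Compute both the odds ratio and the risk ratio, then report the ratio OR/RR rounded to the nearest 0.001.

5.016

Reading the table with exposure as columns: a = 1974 (Exposed, case), b = 220 (Exposed, non-case), c = 333 (Unexposed, case), d = 337.
OR = (1974·337)/(220·333) = 665238/73260 = 9.08051
Risk in exposed = 1974/2194 = 0.89973; risk in unexposed = 333/670 = 0.49701; RR = 1.81026
OR/RR = 9.08051 / 1.81026 = 5.01613
The outcome is not rare, so the OR lies further from 1 than the RR.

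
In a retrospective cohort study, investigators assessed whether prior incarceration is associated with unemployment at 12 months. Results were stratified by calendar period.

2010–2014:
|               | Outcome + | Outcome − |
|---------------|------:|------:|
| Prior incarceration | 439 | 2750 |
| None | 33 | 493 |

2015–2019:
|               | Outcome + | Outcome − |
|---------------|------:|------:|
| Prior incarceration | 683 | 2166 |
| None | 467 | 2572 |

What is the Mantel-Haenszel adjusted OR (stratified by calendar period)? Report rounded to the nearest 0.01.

OR_MH = Σ(aᵢdᵢ/nᵢ) / Σ(bᵢcᵢ/nᵢ), where nᵢ is the stratum total.
Stratum 1 (2010–2014): n = 3715; a·d/n = 439·493/3715 = 58.2576; b·c/n = 2750·33/3715 = 24.4280
Stratum 2 (2015–2019): n = 5888; a·d/n = 683·2572/5888 = 298.3485; b·c/n = 2166·467/5888 = 171.7938
OR_MH = (58.2576 + 298.3485) / (24.4280 + 171.7938) = 356.6061 / 196.2218 = 1.81736

1.82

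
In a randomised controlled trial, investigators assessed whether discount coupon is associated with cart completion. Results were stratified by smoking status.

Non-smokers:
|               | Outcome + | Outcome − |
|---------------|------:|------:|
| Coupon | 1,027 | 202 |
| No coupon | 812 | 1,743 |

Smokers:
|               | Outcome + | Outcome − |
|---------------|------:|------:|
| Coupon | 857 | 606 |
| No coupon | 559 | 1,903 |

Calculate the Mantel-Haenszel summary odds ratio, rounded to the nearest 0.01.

6.85

OR_MH = Σ(aᵢdᵢ/nᵢ) / Σ(bᵢcᵢ/nᵢ), where nᵢ is the stratum total.
Stratum 1 (Non-smokers): n = 3784; a·d/n = 1027·1743/3784 = 473.0605; b·c/n = 202·812/3784 = 43.3467
Stratum 2 (Smokers): n = 3925; a·d/n = 857·1903/3925 = 415.5085; b·c/n = 606·559/3925 = 86.3068
OR_MH = (473.0605 + 415.5085) / (43.3467 + 86.3068) = 888.5691 / 129.6535 = 6.85341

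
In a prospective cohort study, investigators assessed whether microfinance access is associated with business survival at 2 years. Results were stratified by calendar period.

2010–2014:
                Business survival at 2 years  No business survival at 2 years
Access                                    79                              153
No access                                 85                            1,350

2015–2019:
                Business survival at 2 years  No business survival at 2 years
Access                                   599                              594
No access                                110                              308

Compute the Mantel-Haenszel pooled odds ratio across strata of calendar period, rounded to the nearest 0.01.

3.69

OR_MH = Σ(aᵢdᵢ/nᵢ) / Σ(bᵢcᵢ/nᵢ), where nᵢ is the stratum total.
Stratum 1 (2010–2014): n = 1667; a·d/n = 79·1350/1667 = 63.9772; b·c/n = 153·85/1667 = 7.8014
Stratum 2 (2015–2019): n = 1611; a·d/n = 599·308/1611 = 114.5202; b·c/n = 594·110/1611 = 40.5587
OR_MH = (63.9772 + 114.5202) / (7.8014 + 40.5587) = 178.4974 / 48.3601 = 3.69101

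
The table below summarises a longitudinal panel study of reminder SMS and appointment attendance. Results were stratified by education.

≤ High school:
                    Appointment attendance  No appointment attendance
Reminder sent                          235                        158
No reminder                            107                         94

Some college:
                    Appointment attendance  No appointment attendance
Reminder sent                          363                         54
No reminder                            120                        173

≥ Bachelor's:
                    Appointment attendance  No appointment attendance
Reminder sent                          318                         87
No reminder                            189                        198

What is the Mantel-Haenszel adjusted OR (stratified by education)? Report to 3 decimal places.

3.516

OR_MH = Σ(aᵢdᵢ/nᵢ) / Σ(bᵢcᵢ/nᵢ), where nᵢ is the stratum total.
Stratum 1 (≤ High school): n = 594; a·d/n = 235·94/594 = 37.1886; b·c/n = 158·107/594 = 28.4613
Stratum 2 (Some college): n = 710; a·d/n = 363·173/710 = 88.4493; b·c/n = 54·120/710 = 9.1268
Stratum 3 (≥ Bachelor's): n = 792; a·d/n = 318·198/792 = 79.5000; b·c/n = 87·189/792 = 20.7614
OR_MH = (37.1886 + 88.4493 + 79.5000) / (28.4613 + 9.1268 + 20.7614) = 205.1378 / 58.3494 = 3.51568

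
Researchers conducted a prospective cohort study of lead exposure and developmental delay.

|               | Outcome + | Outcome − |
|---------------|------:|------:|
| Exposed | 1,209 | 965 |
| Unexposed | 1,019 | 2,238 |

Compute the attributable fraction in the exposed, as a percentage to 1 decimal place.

43.7

Cells: a = 1209, b = 965, c = 1019, d = 2238.
Risk in exposed = 1209/2174 = 0.55612; risk in unexposed = 1019/3257 = 0.31286.
RR = 0.55612/0.31286 = 1.77750
AR% = (RR − 1)/RR × 100 = (1.77750 − 1)/1.77750 × 100 = 43.7413%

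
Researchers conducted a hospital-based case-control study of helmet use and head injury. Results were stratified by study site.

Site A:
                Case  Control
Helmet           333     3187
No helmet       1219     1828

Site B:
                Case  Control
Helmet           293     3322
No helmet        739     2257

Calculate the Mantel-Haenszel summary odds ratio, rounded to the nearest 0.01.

OR_MH = Σ(aᵢdᵢ/nᵢ) / Σ(bᵢcᵢ/nᵢ), where nᵢ is the stratum total.
Stratum 1 (Site A): n = 6567; a·d/n = 333·1828/6567 = 92.6944; b·c/n = 3187·1219/6567 = 591.5872
Stratum 2 (Site B): n = 6611; a·d/n = 293·2257/6611 = 100.0304; b·c/n = 3322·739/6611 = 371.3444
OR_MH = (92.6944 + 100.0304) / (591.5872 + 371.3444) = 192.7248 / 962.9316 = 0.20014

0.20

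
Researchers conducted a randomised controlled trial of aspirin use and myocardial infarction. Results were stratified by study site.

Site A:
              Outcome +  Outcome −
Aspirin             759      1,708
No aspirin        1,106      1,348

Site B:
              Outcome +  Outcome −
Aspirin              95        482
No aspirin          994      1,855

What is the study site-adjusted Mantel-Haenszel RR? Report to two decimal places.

0.63

RR_MH = Σ(aᵢ·n₀ᵢ/nᵢ) / Σ(cᵢ·n₁ᵢ/nᵢ), with n₁ᵢ = aᵢ+bᵢ (exposed), n₀ᵢ = cᵢ+dᵢ (unexposed), nᵢ = n₁ᵢ+n₀ᵢ.
Stratum 1 (Site A): n₁ = 2467, n₀ = 2454, n = 4921; a·n₀/n = 759·2454/4921 = 378.4975; c·n₁/n = 1106·2467/4921 = 554.4609
Stratum 2 (Site B): n₁ = 577, n₀ = 2849, n = 3426; a·n₀/n = 95·2849/3426 = 79.0003; c·n₁/n = 994·577/3426 = 167.4075
RR_MH = (378.4975 + 79.0003) / (554.4609 + 167.4075) = 457.4978 / 721.8684 = 0.63377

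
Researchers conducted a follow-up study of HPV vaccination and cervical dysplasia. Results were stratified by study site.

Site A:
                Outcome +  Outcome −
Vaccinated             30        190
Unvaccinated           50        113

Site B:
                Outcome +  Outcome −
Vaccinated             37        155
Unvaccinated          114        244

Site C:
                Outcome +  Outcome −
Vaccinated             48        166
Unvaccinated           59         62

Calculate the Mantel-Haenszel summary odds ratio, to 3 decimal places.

OR_MH = Σ(aᵢdᵢ/nᵢ) / Σ(bᵢcᵢ/nᵢ), where nᵢ is the stratum total.
Stratum 1 (Site A): n = 383; a·d/n = 30·113/383 = 8.8512; b·c/n = 190·50/383 = 24.8042
Stratum 2 (Site B): n = 550; a·d/n = 37·244/550 = 16.4145; b·c/n = 155·114/550 = 32.1273
Stratum 3 (Site C): n = 335; a·d/n = 48·62/335 = 8.8836; b·c/n = 166·59/335 = 29.2358
OR_MH = (8.8512 + 16.4145 + 8.8836) / (24.8042 + 32.1273 + 29.2358) = 34.1493 / 86.1673 = 0.39631

0.396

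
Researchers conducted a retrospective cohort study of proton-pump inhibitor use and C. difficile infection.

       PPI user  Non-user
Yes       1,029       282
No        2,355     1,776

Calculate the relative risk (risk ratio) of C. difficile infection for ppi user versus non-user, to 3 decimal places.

2.219

Reading the table with exposure as columns: a = 1029 (PPI user, case), b = 2355 (PPI user, non-case), c = 282 (Non-user, case), d = 1776.
Risk in exposed = 1029/3384 = 0.30408; risk in unexposed = 282/2058 = 0.13703.
RR = 0.30408 / 0.13703 = 2.21912
The risk among the exposed is 2.22 times that among the unexposed.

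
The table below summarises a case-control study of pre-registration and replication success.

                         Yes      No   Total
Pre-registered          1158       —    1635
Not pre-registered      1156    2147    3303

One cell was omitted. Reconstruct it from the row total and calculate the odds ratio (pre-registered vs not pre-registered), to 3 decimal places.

The missing cell is in the exposed row: 1635 − 1158 = 477.
So a = 1158, b = 477, c = 1156, d = 2147.
OR = (a·d)/(b·c) = (1158 × 2147) / (477 × 1156) = 2486226 / 551412 = 4.50884

4.509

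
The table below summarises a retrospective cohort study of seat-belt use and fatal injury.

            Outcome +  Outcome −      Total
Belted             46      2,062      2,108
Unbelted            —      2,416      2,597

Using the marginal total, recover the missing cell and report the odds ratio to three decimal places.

The missing cell is in the unexposed row: 2597 − 2416 = 181.
So a = 46, b = 2062, c = 181, d = 2416.
OR = (a·d)/(b·c) = (46 × 2416) / (2062 × 181) = 111136 / 373222 = 0.29777

0.298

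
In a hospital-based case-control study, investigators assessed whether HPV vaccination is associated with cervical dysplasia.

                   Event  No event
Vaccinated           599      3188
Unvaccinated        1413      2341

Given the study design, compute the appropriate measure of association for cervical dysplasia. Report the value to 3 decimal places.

Cells: a = 599, b = 3188, c = 1413, d = 2341.
This is a hospital-based case-control study: participants were sampled on outcome status, so risks in the source population cannot be estimated directly — relative risk is not valid here. The odds ratio is the appropriate measure.
OR = (a·d)/(b·c) = (599 × 2341) / (3188 × 1413) = 1402259 / 4504644 = 0.31129

0.311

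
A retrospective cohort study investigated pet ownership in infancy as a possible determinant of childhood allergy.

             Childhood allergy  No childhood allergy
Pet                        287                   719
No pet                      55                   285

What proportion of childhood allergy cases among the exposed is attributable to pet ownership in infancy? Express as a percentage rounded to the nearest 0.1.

43.3

Cells: a = 287, b = 719, c = 55, d = 285.
Risk in exposed = 287/1006 = 0.28529; risk in unexposed = 55/340 = 0.16176.
RR = 0.28529/0.16176 = 1.76360
AR% = (RR − 1)/RR × 100 = (1.76360 − 1)/1.76360 × 100 = 43.2978%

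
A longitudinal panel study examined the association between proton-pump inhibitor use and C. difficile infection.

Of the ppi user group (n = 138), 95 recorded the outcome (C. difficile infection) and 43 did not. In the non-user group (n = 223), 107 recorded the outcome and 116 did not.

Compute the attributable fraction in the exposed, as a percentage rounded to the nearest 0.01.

From the description: a = 95, b = 43, c = 107, d = 116.
Risk in exposed = 95/138 = 0.68841; risk in unexposed = 107/223 = 0.47982.
RR = 0.68841/0.47982 = 1.43471
AR% = (RR − 1)/RR × 100 = (1.43471 − 1)/1.43471 × 100 = 30.2997%

30.30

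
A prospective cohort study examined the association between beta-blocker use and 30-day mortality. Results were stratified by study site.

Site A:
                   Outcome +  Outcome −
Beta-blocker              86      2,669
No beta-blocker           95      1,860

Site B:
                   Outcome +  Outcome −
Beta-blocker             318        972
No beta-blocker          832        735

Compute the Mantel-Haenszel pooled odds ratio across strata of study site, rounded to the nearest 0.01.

OR_MH = Σ(aᵢdᵢ/nᵢ) / Σ(bᵢcᵢ/nᵢ), where nᵢ is the stratum total.
Stratum 1 (Site A): n = 4710; a·d/n = 86·1860/4710 = 33.9618; b·c/n = 2669·95/4710 = 53.8333
Stratum 2 (Site B): n = 2857; a·d/n = 318·735/2857 = 81.8096; b·c/n = 972·832/2857 = 283.0606
OR_MH = (33.9618 + 81.8096) / (53.8333 + 283.0606) = 115.7714 / 336.8939 = 0.34364

0.34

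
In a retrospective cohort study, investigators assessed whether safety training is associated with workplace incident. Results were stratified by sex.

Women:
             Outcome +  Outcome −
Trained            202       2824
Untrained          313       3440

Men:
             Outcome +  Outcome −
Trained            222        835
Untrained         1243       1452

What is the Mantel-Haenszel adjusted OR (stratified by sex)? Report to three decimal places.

0.463

OR_MH = Σ(aᵢdᵢ/nᵢ) / Σ(bᵢcᵢ/nᵢ), where nᵢ is the stratum total.
Stratum 1 (Women): n = 6779; a·d/n = 202·3440/6779 = 102.5048; b·c/n = 2824·313/6779 = 130.3897
Stratum 2 (Men): n = 3752; a·d/n = 222·1452/3752 = 85.9126; b·c/n = 835·1243/3752 = 276.6271
OR_MH = (102.5048 + 85.9126) / (130.3897 + 276.6271) = 188.4174 / 407.0169 = 0.46292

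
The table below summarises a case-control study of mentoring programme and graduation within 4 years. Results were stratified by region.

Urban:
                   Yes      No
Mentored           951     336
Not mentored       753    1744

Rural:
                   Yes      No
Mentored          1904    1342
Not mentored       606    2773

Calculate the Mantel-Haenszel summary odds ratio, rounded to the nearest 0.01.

OR_MH = Σ(aᵢdᵢ/nᵢ) / Σ(bᵢcᵢ/nᵢ), where nᵢ is the stratum total.
Stratum 1 (Urban): n = 3784; a·d/n = 951·1744/3784 = 438.3044; b·c/n = 336·753/3784 = 66.8626
Stratum 2 (Rural): n = 6625; a·d/n = 1904·2773/6625 = 796.9497; b·c/n = 1342·606/6625 = 122.7550
OR_MH = (438.3044 + 796.9497) / (66.8626 + 122.7550) = 1235.2542 / 189.6176 = 6.51445

6.51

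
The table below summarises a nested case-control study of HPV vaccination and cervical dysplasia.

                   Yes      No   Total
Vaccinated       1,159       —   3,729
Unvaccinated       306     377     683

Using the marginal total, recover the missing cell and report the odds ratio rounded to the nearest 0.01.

0.56

The missing cell is in the exposed row: 3729 − 1159 = 2570.
So a = 1159, b = 2570, c = 306, d = 377.
OR = (a·d)/(b·c) = (1159 × 377) / (2570 × 306) = 436943 / 786420 = 0.55561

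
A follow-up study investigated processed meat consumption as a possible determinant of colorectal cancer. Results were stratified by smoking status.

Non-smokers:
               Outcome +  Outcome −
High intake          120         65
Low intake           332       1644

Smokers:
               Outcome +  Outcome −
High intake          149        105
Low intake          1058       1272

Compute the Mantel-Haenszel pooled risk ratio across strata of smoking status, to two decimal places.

RR_MH = Σ(aᵢ·n₀ᵢ/nᵢ) / Σ(cᵢ·n₁ᵢ/nᵢ), with n₁ᵢ = aᵢ+bᵢ (exposed), n₀ᵢ = cᵢ+dᵢ (unexposed), nᵢ = n₁ᵢ+n₀ᵢ.
Stratum 1 (Non-smokers): n₁ = 185, n₀ = 1976, n = 2161; a·n₀/n = 120·1976/2161 = 109.7270; c·n₁/n = 332·185/2161 = 28.4220
Stratum 2 (Smokers): n₁ = 254, n₀ = 2330, n = 2584; a·n₀/n = 149·2330/2584 = 134.3537; c·n₁/n = 1058·254/2584 = 103.9985
RR_MH = (109.7270 + 134.3537) / (28.4220 + 103.9985) = 244.0807 / 132.4205 = 1.84322

1.84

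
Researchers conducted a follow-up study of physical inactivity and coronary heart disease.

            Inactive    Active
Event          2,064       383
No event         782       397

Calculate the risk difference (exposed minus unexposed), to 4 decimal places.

Reading the table with exposure as columns: a = 2064 (Inactive, case), b = 782 (Inactive, non-case), c = 383 (Active, case), d = 397.
Risk in exposed = 2064/2846 = 0.725228; risk in unexposed = 383/780 = 0.491026.
Risk difference = 0.725228 − 0.491026 = 0.234203

0.2342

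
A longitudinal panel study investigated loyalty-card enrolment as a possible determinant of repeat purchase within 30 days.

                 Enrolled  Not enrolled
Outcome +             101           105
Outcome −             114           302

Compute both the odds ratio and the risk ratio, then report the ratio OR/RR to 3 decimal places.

1.399

Reading the table with exposure as columns: a = 101 (Enrolled, case), b = 114 (Enrolled, non-case), c = 105 (Not enrolled, case), d = 302.
OR = (101·302)/(114·105) = 30502/11970 = 2.54820
Risk in exposed = 101/215 = 0.46977; risk in unexposed = 105/407 = 0.25799; RR = 1.82091
OR/RR = 2.54820 / 1.82091 = 1.39941
The outcome is not rare, so the OR lies further from 1 than the RR.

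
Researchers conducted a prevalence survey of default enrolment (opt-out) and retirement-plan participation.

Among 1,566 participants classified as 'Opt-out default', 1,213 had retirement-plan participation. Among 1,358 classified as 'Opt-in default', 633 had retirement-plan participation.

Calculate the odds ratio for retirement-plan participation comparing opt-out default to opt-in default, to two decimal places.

From the description: a = 1213, b = 353, c = 633, d = 725.
OR = (a·d)/(b·c) = (1213 × 725) / (353 × 633) = 879425 / 223449 = 3.93569
The odds of retirement-plan participation are about 3.94 times as high in the opt-out default group.

3.94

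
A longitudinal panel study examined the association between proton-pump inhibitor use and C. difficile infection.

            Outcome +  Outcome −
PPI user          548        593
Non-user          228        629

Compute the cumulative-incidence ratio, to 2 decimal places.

1.81

Cells: a = 548, b = 593, c = 228, d = 629.
Risk in exposed = 548/1141 = 0.48028; risk in unexposed = 228/857 = 0.26604.
RR = 0.48028 / 0.26604 = 1.80526
The risk among the exposed is 1.81 times that among the unexposed.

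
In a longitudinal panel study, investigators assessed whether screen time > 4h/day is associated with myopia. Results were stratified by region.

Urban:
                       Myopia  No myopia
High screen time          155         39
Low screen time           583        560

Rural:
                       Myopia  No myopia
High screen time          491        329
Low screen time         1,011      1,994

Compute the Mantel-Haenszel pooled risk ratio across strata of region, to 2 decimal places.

RR_MH = Σ(aᵢ·n₀ᵢ/nᵢ) / Σ(cᵢ·n₁ᵢ/nᵢ), with n₁ᵢ = aᵢ+bᵢ (exposed), n₀ᵢ = cᵢ+dᵢ (unexposed), nᵢ = n₁ᵢ+n₀ᵢ.
Stratum 1 (Urban): n₁ = 194, n₀ = 1143, n = 1337; a·n₀/n = 155·1143/1337 = 132.5093; c·n₁/n = 583·194/1337 = 84.5939
Stratum 2 (Rural): n₁ = 820, n₀ = 3005, n = 3825; a·n₀/n = 491·3005/3825 = 385.7399; c·n₁/n = 1011·820/3825 = 216.7373
RR_MH = (132.5093 + 385.7399) / (84.5939 + 216.7373) = 518.2492 / 301.3311 = 1.71987

1.72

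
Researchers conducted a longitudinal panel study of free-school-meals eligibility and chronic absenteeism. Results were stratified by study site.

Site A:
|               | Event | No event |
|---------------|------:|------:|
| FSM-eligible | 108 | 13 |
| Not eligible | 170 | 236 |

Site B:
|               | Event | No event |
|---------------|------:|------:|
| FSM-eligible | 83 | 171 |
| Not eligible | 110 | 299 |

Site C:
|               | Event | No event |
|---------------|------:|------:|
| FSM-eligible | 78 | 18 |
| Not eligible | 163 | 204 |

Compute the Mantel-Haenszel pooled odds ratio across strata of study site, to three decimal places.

OR_MH = Σ(aᵢdᵢ/nᵢ) / Σ(bᵢcᵢ/nᵢ), where nᵢ is the stratum total.
Stratum 1 (Site A): n = 527; a·d/n = 108·236/527 = 48.3643; b·c/n = 13·170/527 = 4.1935
Stratum 2 (Site B): n = 663; a·d/n = 83·299/663 = 37.4314; b·c/n = 171·110/663 = 28.3710
Stratum 3 (Site C): n = 463; a·d/n = 78·204/463 = 34.3672; b·c/n = 18·163/463 = 6.3369
OR_MH = (48.3643 + 37.4314 + 34.3672) / (4.1935 + 28.3710 + 6.3369) = 120.1629 / 38.9015 = 3.08890

3.089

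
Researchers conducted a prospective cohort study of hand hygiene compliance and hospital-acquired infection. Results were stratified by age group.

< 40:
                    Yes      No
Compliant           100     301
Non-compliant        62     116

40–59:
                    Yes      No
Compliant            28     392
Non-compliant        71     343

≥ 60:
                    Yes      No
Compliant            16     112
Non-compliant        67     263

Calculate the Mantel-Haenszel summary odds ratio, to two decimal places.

OR_MH = Σ(aᵢdᵢ/nᵢ) / Σ(bᵢcᵢ/nᵢ), where nᵢ is the stratum total.
Stratum 1 (< 40): n = 579; a·d/n = 100·116/579 = 20.0345; b·c/n = 301·62/579 = 32.2314
Stratum 2 (40–59): n = 834; a·d/n = 28·343/834 = 11.5156; b·c/n = 392·71/834 = 33.3717
Stratum 3 (≥ 60): n = 458; a·d/n = 16·263/458 = 9.1878; b·c/n = 112·67/458 = 16.3843
OR_MH = (20.0345 + 11.5156 + 9.1878) / (32.2314 + 33.3717 + 16.3843) = 40.7379 / 81.9874 = 0.49688

0.50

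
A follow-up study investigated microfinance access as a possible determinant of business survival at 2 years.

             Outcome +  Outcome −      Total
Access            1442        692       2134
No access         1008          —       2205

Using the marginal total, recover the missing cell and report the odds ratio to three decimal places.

The missing cell is in the unexposed row: 2205 − 1008 = 1197.
So a = 1442, b = 692, c = 1008, d = 1197.
OR = (a·d)/(b·c) = (1442 × 1197) / (692 × 1008) = 1726074 / 697536 = 2.47453

2.475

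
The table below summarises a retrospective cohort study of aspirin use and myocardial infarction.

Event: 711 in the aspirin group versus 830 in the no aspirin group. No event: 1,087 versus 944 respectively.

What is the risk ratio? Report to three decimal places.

From the description: a = 711, b = 1087, c = 830, d = 944.
Risk in exposed = 711/1798 = 0.39544; risk in unexposed = 830/1774 = 0.46787.
RR = 0.39544 / 0.46787 = 0.84519
The risk is 15% lower among the exposed than among the unexposed.

0.845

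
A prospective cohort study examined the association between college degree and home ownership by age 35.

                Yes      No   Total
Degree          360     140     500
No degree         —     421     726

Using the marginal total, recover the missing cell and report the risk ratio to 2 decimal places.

The missing cell is in the unexposed row: 726 − 421 = 305.
So a = 360, b = 140, c = 305, d = 421.
RR = [a/(a+b)] / [c/(c+d)] = (360/500) / (305/726) = 0.72000/0.42011 = 1.71384

1.71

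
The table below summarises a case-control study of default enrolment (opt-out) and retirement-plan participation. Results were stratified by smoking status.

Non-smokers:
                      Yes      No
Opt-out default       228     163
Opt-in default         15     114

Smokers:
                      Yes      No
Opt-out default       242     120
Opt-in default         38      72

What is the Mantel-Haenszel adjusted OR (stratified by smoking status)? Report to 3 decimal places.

6.050

OR_MH = Σ(aᵢdᵢ/nᵢ) / Σ(bᵢcᵢ/nᵢ), where nᵢ is the stratum total.
Stratum 1 (Non-smokers): n = 520; a·d/n = 228·114/520 = 49.9846; b·c/n = 163·15/520 = 4.7019
Stratum 2 (Smokers): n = 472; a·d/n = 242·72/472 = 36.9153; b·c/n = 120·38/472 = 9.6610
OR_MH = (49.9846 + 36.9153) / (4.7019 + 9.6610) = 86.8999 / 14.3629 = 6.05028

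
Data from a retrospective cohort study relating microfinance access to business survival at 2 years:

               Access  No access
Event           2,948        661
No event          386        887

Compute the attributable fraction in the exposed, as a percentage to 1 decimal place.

Reading the table with exposure as columns: a = 2948 (Access, case), b = 386 (Access, non-case), c = 661 (No access, case), d = 887.
Risk in exposed = 2948/3334 = 0.88422; risk in unexposed = 661/1548 = 0.42700.
RR = 0.88422/0.42700 = 2.07077
AR% = (RR − 1)/RR × 100 = (2.07077 − 1)/2.07077 × 100 = 51.7087%

51.7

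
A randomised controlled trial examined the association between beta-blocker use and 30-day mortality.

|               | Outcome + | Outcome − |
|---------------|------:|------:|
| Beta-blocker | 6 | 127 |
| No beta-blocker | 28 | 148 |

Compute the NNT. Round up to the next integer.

9

Risk in treated group = 6/133 = 0.04511; risk in control = 28/176 = 0.15909.
Absolute risk reduction = 0.15909 − 0.04511 = 0.11398
NNT = 1 / ARR = 1 / 0.11398 = 8.774 → round up → 9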